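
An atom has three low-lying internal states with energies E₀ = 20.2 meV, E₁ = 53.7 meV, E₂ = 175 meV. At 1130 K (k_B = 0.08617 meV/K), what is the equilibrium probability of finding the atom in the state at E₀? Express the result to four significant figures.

0.5228

k_BT = 0.08617 × 1130 K = 97.3721 meV.
Eᵢ/kT = 0.207452, 0.551493, 1.79723.
Z = Σ e^(−Eᵢ/kT) = e^(−0.207452) + e^(−0.551493) + e^(−1.79723) = 0.812652 + 0.576089 + 0.165757 = 1.55450.
P₀ = e^(−E₀/kT) / Z = 0.812652/1.55450 = 0.5228.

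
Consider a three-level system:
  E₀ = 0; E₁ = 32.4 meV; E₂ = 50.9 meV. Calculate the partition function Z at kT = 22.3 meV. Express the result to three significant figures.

Eᵢ/kT = 0, 1.4529, 2.2825.
Z = Σ e^(−Eᵢ/kT) = e^(−0) + e^(−1.4529) + e^(−2.2825) = 1.0000 + 0.23389 + 0.10203 = 1.3359.

Z = 1.34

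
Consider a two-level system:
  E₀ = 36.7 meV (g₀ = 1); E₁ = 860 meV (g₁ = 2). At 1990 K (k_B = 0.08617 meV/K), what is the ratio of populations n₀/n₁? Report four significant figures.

k_BT = 0.08617 × 1990 K = 171.478 meV.
n₀/n₁ = (g₀/g₁) exp[−(E₀−E₁)/kT] = (1/2) × exp(−(-823.3 meV)/(171.478 meV)) = (1/2) × exp(4.80120) = 60.83.

60.83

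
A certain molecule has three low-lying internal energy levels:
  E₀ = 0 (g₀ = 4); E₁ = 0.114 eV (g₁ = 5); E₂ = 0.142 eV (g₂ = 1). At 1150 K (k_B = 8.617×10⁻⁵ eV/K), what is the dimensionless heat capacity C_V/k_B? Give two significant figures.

0.31

k_BT = 8.617×10⁻⁵ × 1150 K = 0.09910 eV.
Eᵢ/kT = 0, 1.150, 1.433.
Z = Σ gᵢe^(−Eᵢ/kT) = 4·e^(−0) + 5·e^(−1.150) + 1·e^(−1.433) = 4.000 + 1.583 + 0.2386 = 5.822.
⟨E⟩ = 0.03682 eV, ⟨E²⟩ = 0.004360 eV².
C_V/k_B = (⟨E²⟩ − ⟨E⟩²)/(kT)² = (0.004360 − 0.001356)/0.009821 = 0.31.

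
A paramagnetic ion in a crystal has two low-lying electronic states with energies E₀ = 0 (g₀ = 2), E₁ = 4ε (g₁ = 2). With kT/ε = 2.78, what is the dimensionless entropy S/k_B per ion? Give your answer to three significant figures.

1.18

Eᵢ/kT = 0, 1.4388.
Z = Σ gᵢe^(−Eᵢ/kT) = 2·e^(−0) + 2·e^(−1.4388) = 2.0000 + 0.47442 = 2.4744.
⟨E⟩ = Σ EᵢPᵢ = 0.76693 ε.
S/k_B = ln Z + ⟨E⟩/kT = ln(2.4744) + 0.76693/2.78 = 0.90600 + 0.27587 = 1.18.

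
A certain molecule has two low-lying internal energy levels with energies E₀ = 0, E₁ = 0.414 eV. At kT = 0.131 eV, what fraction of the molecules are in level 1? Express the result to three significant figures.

Eᵢ/kT = 0, 3.1603.
Z = Σ e^(−Eᵢ/kT) = e^(−0) + e^(−3.1603) = 1.0000 + 0.042413 = 1.0424.
P₁ = e^(−E₁/kT) / Z = 0.042413/1.0424 = 0.0407.

0.0407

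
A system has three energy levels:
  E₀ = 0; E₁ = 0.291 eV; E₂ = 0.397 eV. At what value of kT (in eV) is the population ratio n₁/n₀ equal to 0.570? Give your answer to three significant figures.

n₁/n₀ = exp[−(E₁−E₀)/kT] = 0.570.
⇒ (E₁−E₀)/kT = ln(1/0.570) = ln(1.7544) = 0.56213.
kT = 0.291 eV / 0.56213 = 0.518 eV.

0.518 eV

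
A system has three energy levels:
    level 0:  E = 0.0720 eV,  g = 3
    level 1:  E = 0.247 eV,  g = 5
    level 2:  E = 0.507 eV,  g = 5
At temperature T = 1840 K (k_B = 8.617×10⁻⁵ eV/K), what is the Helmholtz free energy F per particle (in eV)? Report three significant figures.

-0.183 eV

k_BT = 8.617×10⁻⁵ × 1840 K = 0.15855 eV.
Eᵢ/kT = 0.45412, 1.5579, 3.1977.
Z = Σ gᵢe^(−Eᵢ/kT) = 3·e^(−0.45412) + 5·e^(−1.5579) + 5·e^(−3.1977) = 1.9050 + 1.0529 + 0.20428 = 3.1622.
F = −kT ln Z = −0.15855 × ln(3.1622) = −0.15855 × 1.1513 = -0.183 eV.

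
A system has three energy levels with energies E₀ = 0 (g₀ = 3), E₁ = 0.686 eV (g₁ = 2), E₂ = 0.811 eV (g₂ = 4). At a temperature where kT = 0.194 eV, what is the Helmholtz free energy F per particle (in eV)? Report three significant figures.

-0.221 eV

Eᵢ/kT = 0, 3.5361, 4.1804.
Z = Σ gᵢe^(−Eᵢ/kT) = 3·e^(−0) + 2·e^(−3.5361) + 4·e^(−4.1804) = 3.0000 + 0.058253 + 0.061170 = 3.1194.
F = −kT ln Z = −0.194 × ln(3.1194) = −0.194 × 1.1376 = -0.221 eV.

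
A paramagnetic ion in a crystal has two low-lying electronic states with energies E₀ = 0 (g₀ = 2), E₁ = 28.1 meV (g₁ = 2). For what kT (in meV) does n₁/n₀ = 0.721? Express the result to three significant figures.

85.9 meV

n₁/n₀ = (g₁/g₀) exp[−(E₁−E₀)/kT] = 0.721.
⇒ (E₁−E₀)/kT = ln((2/2)/0.721) = ln(1.3870) = 0.32714.
kT = 28.1 meV / 0.32714 = 85.9 meV.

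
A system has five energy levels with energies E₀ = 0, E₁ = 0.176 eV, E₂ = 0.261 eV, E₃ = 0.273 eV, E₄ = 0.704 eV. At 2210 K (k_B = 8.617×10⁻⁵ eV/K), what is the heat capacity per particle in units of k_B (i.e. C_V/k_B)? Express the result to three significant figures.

k_BT = 8.617×10⁻⁵ × 2210 K = 0.19044 eV.
Eᵢ/kT = 0, 0.92418, 1.3705, 1.4335, 3.6967.
Z = Σ e^(−Eᵢ/kT) = e^(−0) + e^(−0.92418) + e^(−1.3705) + e^(−1.4335) + e^(−3.6967) = 1.0000 + 0.39686 + 0.25398 + 0.23847 + 0.024805 = 1.9141.
⟨E⟩ = 0.11426 eV, ⟨E²⟩ = 0.031169 eV².
C_V/k_B = (⟨E²⟩ − ⟨E⟩²)/(kT)² = (0.031169 − 0.013055)/0.036267 = 0.499.

0.499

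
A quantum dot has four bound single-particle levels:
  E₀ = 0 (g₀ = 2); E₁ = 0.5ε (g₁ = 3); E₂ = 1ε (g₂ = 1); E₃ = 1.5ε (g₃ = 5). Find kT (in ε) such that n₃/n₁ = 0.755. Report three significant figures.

n₃/n₁ = (g₃/g₁) exp[−(E₃−E₁)/kT] = 0.755.
⇒ (E₃−E₁)/kT = ln((5/3)/0.755) = ln(2.2075) = 0.79186.
kT = 1.0ε / 0.79186 = 1.26 ε.

1.26 ε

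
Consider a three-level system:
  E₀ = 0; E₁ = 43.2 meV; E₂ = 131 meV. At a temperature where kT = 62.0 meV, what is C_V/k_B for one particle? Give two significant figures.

Eᵢ/kT = 0, 0.6968, 2.113.
Z = Σ e^(−Eᵢ/kT) = e^(−0) + e^(−0.6968) + e^(−2.113) = 1.000 + 0.4982 + 0.1209 = 1.619.
⟨E⟩ = 23.08 meV, ⟨E²⟩ = 1856 meV².
C_V/k_B = (⟨E²⟩ − ⟨E⟩²)/(kT)² = (1856 − 532.7)/3844 = 0.34.

0.34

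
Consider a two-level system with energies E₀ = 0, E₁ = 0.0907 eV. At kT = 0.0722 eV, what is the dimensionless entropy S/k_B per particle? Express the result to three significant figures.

0.529

Eᵢ/kT = 0, 1.2562.
Z = Σ e^(−Eᵢ/kT) = e^(−0) + e^(−1.2562) = 1.0000 + 0.28473 = 1.2847.
⟨E⟩ = Σ EᵢPᵢ = 0.020102 eV.
S/k_B = ln Z + ⟨E⟩/kT = ln(1.2847) + 0.020102/0.0722 = 0.25053 + 0.27842 = 0.529.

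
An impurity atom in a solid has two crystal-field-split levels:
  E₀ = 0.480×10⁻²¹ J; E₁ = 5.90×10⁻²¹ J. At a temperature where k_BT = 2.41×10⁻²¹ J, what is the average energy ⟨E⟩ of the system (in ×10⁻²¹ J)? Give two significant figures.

1.0 ×10⁻²¹ J

Eᵢ/kT = 0.1992, 2.448.
Z = Σ e^(−Eᵢ/kT) = e^(−0.1992) + e^(−2.448) = 0.8194 + 0.08647 = 0.9059.
⟨E⟩ = Σ Eᵢ e^(−Eᵢ/kT) / Z = (0.480·0.8194 + 5.90·0.08647) / 0.9059 = 1.0 ×10⁻²¹ J.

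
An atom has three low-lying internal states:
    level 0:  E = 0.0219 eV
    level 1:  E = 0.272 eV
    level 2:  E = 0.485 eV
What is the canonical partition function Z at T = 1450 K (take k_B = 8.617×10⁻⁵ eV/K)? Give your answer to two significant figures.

k_BT = 8.617×10⁻⁵ × 1450 K = 0.1249 eV.
Eᵢ/kT = 0.1753, 2.178, 3.883.
Z = Σ e^(−Eᵢ/kT) = e^(−0.1753) + e^(−2.178) + e^(−3.883) = 0.8392 + 0.1133 + 0.02059 = 0.9731.

Z = 0.97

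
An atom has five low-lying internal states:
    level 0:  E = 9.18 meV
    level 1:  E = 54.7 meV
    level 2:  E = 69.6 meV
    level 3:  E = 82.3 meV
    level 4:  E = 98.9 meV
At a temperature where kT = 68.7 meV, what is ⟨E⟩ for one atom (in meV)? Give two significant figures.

Eᵢ/kT = 0.1336, 0.7962, 1.013, 1.198, 1.440.
Z = Σ e^(−Eᵢ/kT) = e^(−0.1336) + e^(−0.7962) + e^(−1.013) + e^(−1.198) + e^(−1.440) = 0.8749 + 0.4510 + 0.3631 + 0.3018 + 0.2369 = 2.228.
⟨E⟩ = Σ Eᵢ e^(−Eᵢ/kT) / Z = (9.18·0.8749 + 54.7·0.4510 + 69.6·0.3631 + 82.3·0.3018 + 98.9·0.2369) / 2.228 = 48 meV.

48 meV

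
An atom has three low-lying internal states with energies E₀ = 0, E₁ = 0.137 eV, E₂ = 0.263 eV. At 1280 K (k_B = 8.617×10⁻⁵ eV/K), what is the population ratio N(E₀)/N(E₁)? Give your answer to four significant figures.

k_BT = 8.617×10⁻⁵ × 1280 K = 0.110298 eV.
n₀/n₁ = exp[−(E₀−E₁)/kT] = exp(−(-0.137 eV)/(0.110298 eV)) = exp(1.24209) = 3.463.

3.463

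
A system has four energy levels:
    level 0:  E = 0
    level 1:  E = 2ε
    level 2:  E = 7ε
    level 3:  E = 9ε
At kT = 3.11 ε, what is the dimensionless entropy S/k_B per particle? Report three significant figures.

0.959

Eᵢ/kT = 0, 0.64309, 2.2508, 2.8939.
Z = Σ e^(−Eᵢ/kT) = e^(−0) + e^(−0.64309) + e^(−2.2508) + e^(−2.8939) = 1.0000 + 0.52567 + 0.10531 + 0.055360 = 1.6863.
⟨E⟩ = Σ EᵢPᵢ = 1.3561 ε.
S/k_B = ln Z + ⟨E⟩/kT = ln(1.6863) + 1.3561/3.11 = 0.52254 + 0.43605 = 0.959.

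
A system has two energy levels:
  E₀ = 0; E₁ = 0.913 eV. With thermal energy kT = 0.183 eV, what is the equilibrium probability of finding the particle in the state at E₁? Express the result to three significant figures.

Eᵢ/kT = 0, 4.9891.
Z = Σ e^(−Eᵢ/kT) = e^(−0) + e^(−4.9891) = 1.0000 + 0.0068118 = 1.0068.
P₁ = e^(−E₁/kT) / Z = 0.0068118/1.0068 = 0.00677.

0.00677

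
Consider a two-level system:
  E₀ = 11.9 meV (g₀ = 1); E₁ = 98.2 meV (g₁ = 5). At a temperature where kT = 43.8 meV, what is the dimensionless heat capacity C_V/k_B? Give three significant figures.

0.940

Eᵢ/kT = 0.27169, 2.2420.
Z = Σ gᵢe^(−Eᵢ/kT) = 1·e^(−0.27169) + 5·e^(−2.2420) = 0.76209 + 0.53123 = 1.2933.
⟨E⟩ = 47.348 meV, ⟨E²⟩ = 4044.5 meV².
C_V/k_B = (⟨E²⟩ − ⟨E⟩²)/(kT)² = (4044.5 − 2241.8)/1918.4 = 0.940.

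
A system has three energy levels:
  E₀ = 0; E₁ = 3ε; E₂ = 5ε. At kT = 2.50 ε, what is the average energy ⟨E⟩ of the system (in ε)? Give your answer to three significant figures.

1.10 ε

Eᵢ/kT = 0, 1.2000, 2.0000.
Z = Σ e^(−Eᵢ/kT) = e^(−0) + e^(−1.2000) + e^(−2.0000) = 1.0000 + 0.30119 + 0.13534 = 1.4365.
⟨E⟩ = Σ Eᵢ e^(−Eᵢ/kT) / Z = (0·1.0000 + 3·0.30119 + 5·0.13534) / 1.4365 = 1.10 ε.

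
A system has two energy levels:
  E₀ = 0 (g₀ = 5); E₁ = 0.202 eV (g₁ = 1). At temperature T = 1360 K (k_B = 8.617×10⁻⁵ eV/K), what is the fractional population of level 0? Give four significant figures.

0.9655

k_BT = 8.617×10⁻⁵ × 1360 K = 0.117191 eV.
Eᵢ/kT = 0, 1.72368.
Z = Σ gᵢe^(−Eᵢ/kT) = 5·e^(−0) + 1·e^(−1.72368) = 5.00000 + 0.178408 = 5.17841.
P₀ = g₀ e^(−E₀/kT) / Z = 5.00000/5.17841 = 0.9655.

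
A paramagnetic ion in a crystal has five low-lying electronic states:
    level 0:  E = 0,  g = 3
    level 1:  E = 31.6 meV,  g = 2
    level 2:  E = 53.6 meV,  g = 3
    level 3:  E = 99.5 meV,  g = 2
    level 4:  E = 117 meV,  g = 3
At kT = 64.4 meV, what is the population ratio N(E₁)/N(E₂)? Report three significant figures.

0.938

n₁/n₂ = (g₁/g₂) exp[−(E₁−E₂)/kT] = (2/3) × exp(−(-22.0 meV)/(64.4 meV)) = (2/3) × exp(0.34161) = 0.938.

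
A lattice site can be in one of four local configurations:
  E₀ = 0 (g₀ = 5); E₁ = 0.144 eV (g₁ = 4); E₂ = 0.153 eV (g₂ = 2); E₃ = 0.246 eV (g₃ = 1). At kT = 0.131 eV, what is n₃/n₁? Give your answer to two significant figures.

0.11

n₃/n₁ = (g₃/g₁) exp[−(E₃−E₁)/kT] = (1/4) × exp(−(0.102 eV)/(0.131 eV)) = (1/4) × exp(-0.7786) = 0.11.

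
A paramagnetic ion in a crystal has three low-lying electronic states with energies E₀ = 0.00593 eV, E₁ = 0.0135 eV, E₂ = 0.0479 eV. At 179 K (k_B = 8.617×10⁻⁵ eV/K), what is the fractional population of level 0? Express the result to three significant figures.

k_BT = 8.617×10⁻⁵ × 179 K = 0.015424 eV.
Eᵢ/kT = 0.38447, 0.87526, 3.1055.
Z = Σ e^(−Eᵢ/kT) = e^(−0.38447) + e^(−0.87526) + e^(−3.1055) = 0.68081 + 0.41675 + 0.044802 = 1.1424.
P₀ = e^(−E₀/kT) / Z = 0.68081/1.1424 = 0.596.

0.596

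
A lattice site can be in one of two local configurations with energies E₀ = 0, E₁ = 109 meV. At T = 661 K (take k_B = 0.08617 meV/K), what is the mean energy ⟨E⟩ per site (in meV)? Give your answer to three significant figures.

k_BT = 0.08617 × 661 K = 56.958 meV.
Eᵢ/kT = 0, 1.9137.
Z = Σ e^(−Eᵢ/kT) = e^(−0) + e^(−1.9137) = 1.0000 + 0.14753 = 1.1475.
⟨E⟩ = Σ Eᵢ e^(−Eᵢ/kT) / Z = (0·1.0000 + 109·0.14753) / 1.1475 = 14.0 meV.

14.0 meV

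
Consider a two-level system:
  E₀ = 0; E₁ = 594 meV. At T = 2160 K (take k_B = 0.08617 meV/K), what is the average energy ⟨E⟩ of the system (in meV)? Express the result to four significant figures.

23.46 meV

k_BT = 0.08617 × 2160 K = 186.127 meV.
Eᵢ/kT = 0, 3.19137.
Z = Σ e^(−Eᵢ/kT) = e^(−0) + e^(−3.19137) = 1.00000 + 0.0411155 = 1.04112.
⟨E⟩ = Σ Eᵢ e^(−Eᵢ/kT) / Z = (0·1.00000 + 594·0.0411155) / 1.04112 = 23.46 meV.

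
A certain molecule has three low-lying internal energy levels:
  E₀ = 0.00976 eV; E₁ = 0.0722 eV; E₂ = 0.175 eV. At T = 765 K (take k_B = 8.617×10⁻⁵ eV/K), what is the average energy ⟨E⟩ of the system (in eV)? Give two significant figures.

k_BT = 8.617×10⁻⁵ × 765 K = 0.06592 eV.
Eᵢ/kT = 0.1481, 1.095, 2.655.
Z = Σ e^(−Eᵢ/kT) = e^(−0.1481) + e^(−1.095) + e^(−2.655) = 0.8623 + 0.3345 + 0.07030 = 1.267.
⟨E⟩ = Σ Eᵢ e^(−Eᵢ/kT) / Z = (0.00976·0.8623 + 0.0722·0.3345 + 0.175·0.07030) / 1.267 = 0.035 eV.

0.035 eV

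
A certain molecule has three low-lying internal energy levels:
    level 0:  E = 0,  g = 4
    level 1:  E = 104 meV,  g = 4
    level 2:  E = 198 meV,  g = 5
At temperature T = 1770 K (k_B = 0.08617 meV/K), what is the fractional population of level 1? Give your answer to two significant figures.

k_BT = 0.08617 × 1770 K = 152.5 meV.
Eᵢ/kT = 0, 0.6820, 1.298.
Z = Σ gᵢe^(−Eᵢ/kT) = 4·e^(−0) + 4·e^(−0.6820) + 5·e^(−1.298) = 4.000 + 2.022 + 1.365 = 7.387.
P₁ = g₁ e^(−E₁/kT) / Z = 2.022/7.387 = 0.27.

0.27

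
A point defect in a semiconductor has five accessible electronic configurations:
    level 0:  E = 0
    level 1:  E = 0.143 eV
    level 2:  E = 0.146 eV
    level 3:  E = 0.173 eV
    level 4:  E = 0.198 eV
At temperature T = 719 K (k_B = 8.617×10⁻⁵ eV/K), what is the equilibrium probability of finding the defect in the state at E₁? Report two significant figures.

k_BT = 8.617×10⁻⁵ × 719 K = 0.06196 eV.
Eᵢ/kT = 0, 2.308, 2.356, 2.792, 3.196.
Z = Σ e^(−Eᵢ/kT) = e^(−0) + e^(−2.308) + e^(−2.356) + e^(−2.792) + e^(−3.196) = 1.000 + 0.09946 + 0.09480 + 0.06130 + 0.04093 = 1.296.
P₁ = e^(−E₁/kT) / Z = 0.09946/1.296 = 0.077.

0.077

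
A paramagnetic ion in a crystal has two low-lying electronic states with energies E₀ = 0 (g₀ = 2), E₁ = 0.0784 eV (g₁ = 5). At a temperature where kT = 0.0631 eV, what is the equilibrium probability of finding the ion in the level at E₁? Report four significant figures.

Eᵢ/kT = 0, 1.24247.
Z = Σ gᵢe^(−Eᵢ/kT) = 2·e^(−0) + 5·e^(−1.24247) = 2.00000 + 1.44335 = 3.44335.
P₁ = g₁ e^(−E₁/kT) / Z = 1.44335/3.44335 = 0.4192.

0.4192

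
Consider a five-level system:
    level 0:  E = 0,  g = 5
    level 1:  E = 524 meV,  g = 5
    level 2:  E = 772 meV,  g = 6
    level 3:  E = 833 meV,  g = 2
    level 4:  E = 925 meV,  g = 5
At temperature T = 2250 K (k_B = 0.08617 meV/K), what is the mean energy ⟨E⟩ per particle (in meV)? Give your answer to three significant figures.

58.7 meV

k_BT = 0.08617 × 2250 K = 193.88 meV.
Eᵢ/kT = 0, 2.7027, 3.9818, 4.2965, 4.7710.
Z = Σ gᵢe^(−Eᵢ/kT) = 5·e^(−0) + 5·e^(−2.7027) + 6·e^(−3.9818) + 2·e^(−4.2965) + 5·e^(−4.7710) = 5.0000 + 0.33512 + 0.11191 + 0.027232 + 0.042360 = 5.5166.
⟨E⟩ = Σ Eᵢ gᵢe^(−Eᵢ/kT) / Z = (0·5.0000 + 524·0.33512 + 772·0.11191 + 833·0.027232 + 925·0.042360) / 5.5166 = 58.7 meV.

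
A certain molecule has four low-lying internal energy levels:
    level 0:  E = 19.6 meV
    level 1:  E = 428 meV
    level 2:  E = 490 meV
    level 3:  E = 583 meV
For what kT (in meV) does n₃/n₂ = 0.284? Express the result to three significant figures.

n₃/n₂ = exp[−(E₃−E₂)/kT] = 0.284.
⇒ (E₃−E₂)/kT = ln(1/0.284) = ln(3.5211) = 1.2588.
kT = 93 meV / 1.2588 = 73.9 meV.

73.9 meV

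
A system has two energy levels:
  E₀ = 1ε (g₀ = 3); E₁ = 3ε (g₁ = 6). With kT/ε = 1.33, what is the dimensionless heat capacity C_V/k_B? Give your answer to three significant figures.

Eᵢ/kT = 0.75188, 2.2556.
Z = Σ gᵢe^(−Eᵢ/kT) = 3·e^(−0.75188) + 6·e^(−2.2556) = 1.4144 + 0.62886 = 2.0433.
⟨E⟩ = 1.6155 ε, ⟨E²⟩ = 3.4621 ε².
C_V/k_B = (⟨E²⟩ − ⟨E⟩²)/(kT)² = (3.4621 − 2.6098)/1.7689 = 0.482.

0.482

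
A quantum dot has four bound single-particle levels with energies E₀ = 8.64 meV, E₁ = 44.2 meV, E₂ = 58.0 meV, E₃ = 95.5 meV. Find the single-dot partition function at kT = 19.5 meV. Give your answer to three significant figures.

Z = 0.804

Eᵢ/kT = 0.44308, 2.2667, 2.9744, 4.8974.
Z = Σ e^(−Eᵢ/kT) = e^(−0.44308) + e^(−2.2667) + e^(−2.9744) + e^(−4.8974) = 0.64206 + 0.10365 + 0.051078 + 0.0074660 = 0.80425.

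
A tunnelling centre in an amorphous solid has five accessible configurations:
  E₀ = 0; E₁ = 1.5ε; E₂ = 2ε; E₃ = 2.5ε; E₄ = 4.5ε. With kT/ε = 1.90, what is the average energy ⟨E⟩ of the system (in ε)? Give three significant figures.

Eᵢ/kT = 0, 0.78947, 1.0526, 1.3158, 2.3684.
Z = Σ e^(−Eᵢ/kT) = e^(−0) + e^(−0.78947) + e^(−1.0526) + e^(−1.3158) + e^(−2.3684) = 1.0000 + 0.45409 + 0.34903 + 0.26826 + 0.093630 = 2.1650.
⟨E⟩ = Σ Eᵢ e^(−Eᵢ/kT) / Z = (0·1.0000 + 1.5·0.45409 + 2·0.34903 + 2.5·0.26826 + 4.5·0.093630) / 2.1650 = 1.14 ε.

1.14 ε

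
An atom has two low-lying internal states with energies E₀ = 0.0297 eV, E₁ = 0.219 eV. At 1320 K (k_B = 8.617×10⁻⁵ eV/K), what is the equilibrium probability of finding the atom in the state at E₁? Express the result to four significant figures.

0.1592

k_BT = 8.617×10⁻⁵ × 1320 K = 0.113744 eV.
Eᵢ/kT = 0.261113, 1.92538.
Z = Σ e^(−Eᵢ/kT) = e^(−0.261113) + e^(−1.92538) = 0.770194 + 0.145820 = 0.916014.
P₁ = e^(−E₁/kT) / Z = 0.145820/0.916014 = 0.1592.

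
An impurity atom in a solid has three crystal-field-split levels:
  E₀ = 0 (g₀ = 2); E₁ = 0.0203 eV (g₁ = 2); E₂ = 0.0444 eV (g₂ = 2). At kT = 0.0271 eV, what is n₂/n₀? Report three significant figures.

n₂/n₀ = (g₂/g₀) exp[−(E₂−E₀)/kT] = (2/2) × exp(−(0.0444 eV)/(0.0271 eV)) = (2/2) × exp(-1.6384) = 0.194.

0.194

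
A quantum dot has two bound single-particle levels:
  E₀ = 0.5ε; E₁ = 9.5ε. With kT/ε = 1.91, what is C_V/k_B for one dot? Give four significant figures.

0.1960

Eᵢ/kT = 0.261780, 4.97382.
Z = Σ e^(−Eᵢ/kT) = e^(−0.261780) + e^(−4.97382) = 0.769680 + 0.00691668 = 0.776597.
⟨E⟩ = 0.580157 ε, ⟨E²⟩ = 1.05158 ε².
C_V/k_B = (⟨E²⟩ − ⟨E⟩²)/(kT)² = (1.05158 − 0.336582)/3.64810 = 0.1960.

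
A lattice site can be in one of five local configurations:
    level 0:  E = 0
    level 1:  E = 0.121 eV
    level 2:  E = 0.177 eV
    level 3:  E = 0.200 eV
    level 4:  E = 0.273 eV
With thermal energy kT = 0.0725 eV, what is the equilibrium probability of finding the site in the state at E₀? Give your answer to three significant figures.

Eᵢ/kT = 0, 1.6690, 2.4414, 2.7586, 3.7655.
Z = Σ e^(−Eᵢ/kT) = e^(−0) + e^(−1.6690) + e^(−2.4414) + e^(−2.7586) + e^(−3.7655) = 1.0000 + 0.18844 + 0.087039 + 0.063380 + 0.023156 = 1.3620.
P₀ = e^(−E₀/kT) / Z = 1.0000/1.3620 = 0.734.

0.734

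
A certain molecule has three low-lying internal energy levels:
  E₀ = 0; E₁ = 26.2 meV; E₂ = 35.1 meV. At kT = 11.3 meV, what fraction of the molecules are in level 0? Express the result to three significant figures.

Eᵢ/kT = 0, 2.3186, 3.1062.
Z = Σ e^(−Eᵢ/kT) = e^(−0) + e^(−2.3186) + e^(−3.1062) = 1.0000 + 0.098411 + 0.044771 = 1.1432.
P₀ = e^(−E₀/kT) / Z = 1.0000/1.1432 = 0.875.

0.875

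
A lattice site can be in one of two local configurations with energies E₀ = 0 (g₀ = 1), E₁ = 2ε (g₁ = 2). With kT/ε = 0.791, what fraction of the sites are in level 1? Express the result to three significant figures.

0.138

Eᵢ/kT = 0, 2.5284.
Z = Σ gᵢe^(−Eᵢ/kT) = 1·e^(−0) + 2·e^(−2.5284) = 1.0000 + 0.15957 = 1.1596.
P₁ = g₁ e^(−E₁/kT) / Z = 0.15957/1.1596 = 0.138.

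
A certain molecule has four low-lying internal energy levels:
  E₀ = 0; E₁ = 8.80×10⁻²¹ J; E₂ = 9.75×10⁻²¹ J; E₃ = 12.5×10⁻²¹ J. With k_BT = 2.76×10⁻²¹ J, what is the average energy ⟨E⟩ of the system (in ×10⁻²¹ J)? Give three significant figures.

0.724 ×10⁻²¹ J

Eᵢ/kT = 0, 3.1884, 3.5326, 4.5290.
Z = Σ e^(−Eᵢ/kT) = e^(−0) + e^(−3.1884) + e^(−3.5326) + e^(−4.5290) = 1.0000 + 0.041238 + 0.029229 + 0.010791 = 1.0813.
⟨E⟩ = Σ Eᵢ e^(−Eᵢ/kT) / Z = (0·1.0000 + 8.80·0.041238 + 9.75·0.029229 + 12.5·0.010791) / 1.0813 = 0.724 ×10⁻²¹ J.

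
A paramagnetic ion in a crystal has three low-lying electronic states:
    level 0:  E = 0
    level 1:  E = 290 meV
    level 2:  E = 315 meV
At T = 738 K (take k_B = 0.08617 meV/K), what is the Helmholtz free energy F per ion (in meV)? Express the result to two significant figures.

k_BT = 0.08617 × 738 K = 63.59 meV.
Eᵢ/kT = 0, 4.560, 4.954.
Z = Σ e^(−Eᵢ/kT) = e^(−0) + e^(−4.560) + e^(−4.954) = 1.000 + 0.01046 + 0.007055 = 1.018.
F = −kT ln Z = −63.59 × ln(1.018) = −63.59 × 0.01784 = -1.1 meV.

-1.1 meV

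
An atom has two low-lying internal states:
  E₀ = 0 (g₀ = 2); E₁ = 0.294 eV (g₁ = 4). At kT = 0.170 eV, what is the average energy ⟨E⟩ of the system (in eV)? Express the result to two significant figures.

0.077 eV

Eᵢ/kT = 0, 1.729.
Z = Σ gᵢe^(−Eᵢ/kT) = 2·e^(−0) + 4·e^(−1.729) = 2.000 + 0.7098 = 2.710.
⟨E⟩ = Σ Eᵢ gᵢe^(−Eᵢ/kT) / Z = (0·2.000 + 0.294·0.7098) / 2.710 = 0.077 eV.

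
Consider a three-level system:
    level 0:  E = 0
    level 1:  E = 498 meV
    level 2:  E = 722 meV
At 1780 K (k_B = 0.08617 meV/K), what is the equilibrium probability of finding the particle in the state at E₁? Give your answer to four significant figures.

k_BT = 0.08617 × 1780 K = 153.383 meV.
Eᵢ/kT = 0, 3.24677, 4.70717.
Z = Σ e^(−Eᵢ/kT) = e^(−0) + e^(−3.24677) + e^(−4.70717) = 1.00000 + 0.0388997 + 0.00903030 = 1.04793.
P₁ = e^(−E₁/kT) / Z = 0.0388997/1.04793 = 0.03712.

0.03712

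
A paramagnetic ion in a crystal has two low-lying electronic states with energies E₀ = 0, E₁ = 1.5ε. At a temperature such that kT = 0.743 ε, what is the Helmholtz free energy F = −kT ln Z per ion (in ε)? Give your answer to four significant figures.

Eᵢ/kT = 0, 2.01884.
Z = Σ e^(−Eᵢ/kT) = e^(−0) + e^(−2.01884) = 1.00000 + 0.132809 = 1.13281.
F = −kT ln Z = −0.743 × ln(1.13281) = −0.743 × 0.124701 = -0.09265 ε.

-0.09265 ε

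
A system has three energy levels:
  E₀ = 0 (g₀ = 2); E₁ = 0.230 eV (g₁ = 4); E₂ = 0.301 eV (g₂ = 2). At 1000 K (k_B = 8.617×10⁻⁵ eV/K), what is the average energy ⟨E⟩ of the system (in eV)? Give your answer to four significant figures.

k_BT = 8.617×10⁻⁵ × 1000 K = 0.0861700 eV.
Eᵢ/kT = 0, 2.66914, 3.49310.
Z = Σ gᵢe^(−Eᵢ/kT) = 2·e^(−0) + 4·e^(−2.66914) + 2·e^(−3.49310) = 2.00000 + 0.277247 + 0.0608129 = 2.33806.
⟨E⟩ = Σ Eᵢ gᵢe^(−Eᵢ/kT) / Z = (0·2.00000 + 0.230·0.277247 + 0.301·0.0608129) / 2.33806 = 0.03510 eV.

0.03510 eV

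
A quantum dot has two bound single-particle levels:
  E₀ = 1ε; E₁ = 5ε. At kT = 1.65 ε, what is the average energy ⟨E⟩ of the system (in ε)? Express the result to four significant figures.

1.325 ε

Eᵢ/kT = 0.606061, 3.03030.
Z = Σ e^(−Eᵢ/kT) = e^(−0.606061) + e^(−3.03030) = 0.545495 + 0.0483011 = 0.593796.
⟨E⟩ = Σ Eᵢ e^(−Eᵢ/kT) / Z = (1·0.545495 + 5·0.0483011) / 0.593796 = 1.325 ε.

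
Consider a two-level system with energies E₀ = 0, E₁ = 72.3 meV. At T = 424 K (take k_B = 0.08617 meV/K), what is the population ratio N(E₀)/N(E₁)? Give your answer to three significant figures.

7.23

k_BT = 0.08617 × 424 K = 36.536 meV.
n₀/n₁ = exp[−(E₀−E₁)/kT] = exp(−(-72.3 meV)/(36.536 meV)) = exp(1.9789) = 7.23.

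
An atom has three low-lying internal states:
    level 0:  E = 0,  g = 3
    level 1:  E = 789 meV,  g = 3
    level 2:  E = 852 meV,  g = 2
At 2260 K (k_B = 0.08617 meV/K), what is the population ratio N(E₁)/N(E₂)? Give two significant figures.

k_BT = 0.08617 × 2260 K = 194.7 meV.
n₁/n₂ = (g₁/g₂) exp[−(E₁−E₂)/kT] = (3/2) × exp(−(-63 meV)/(194.7 meV)) = (3/2) × exp(0.3236) = 2.1.

2.1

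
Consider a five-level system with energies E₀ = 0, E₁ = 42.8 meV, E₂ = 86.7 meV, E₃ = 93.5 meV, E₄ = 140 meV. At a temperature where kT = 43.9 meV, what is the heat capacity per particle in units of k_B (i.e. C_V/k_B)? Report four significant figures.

0.7336

Eᵢ/kT = 0, 0.974943, 1.97494, 2.12984, 3.18907.
Z = Σ e^(−Eᵢ/kT) = e^(−0) + e^(−0.974943) + e^(−1.97494) + e^(−2.12984) + e^(−3.18907) = 1.00000 + 0.377214 + 0.138770 + 0.118856 + 0.0412102 = 1.67605.
⟨E⟩ = 26.8838 meV, ⟨E²⟩ = 2136.51 meV².
C_V/k_B = (⟨E²⟩ − ⟨E⟩²)/(kT)² = (2136.51 − 722.739)/1927.21 = 0.7336.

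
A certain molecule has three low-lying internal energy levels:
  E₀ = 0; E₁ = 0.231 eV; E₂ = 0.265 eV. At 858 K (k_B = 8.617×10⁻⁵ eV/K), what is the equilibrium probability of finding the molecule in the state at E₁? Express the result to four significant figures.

k_BT = 8.617×10⁻⁵ × 858 K = 0.0739339 eV.
Eᵢ/kT = 0, 3.12441, 3.58428.
Z = Σ e^(−Eᵢ/kT) = e^(−0) + e^(−3.12441) + e^(−3.58428) = 1.00000 + 0.0439629 + 0.0277566 = 1.07172.
P₁ = e^(−E₁/kT) / Z = 0.0439629/1.07172 = 0.04102.

0.04102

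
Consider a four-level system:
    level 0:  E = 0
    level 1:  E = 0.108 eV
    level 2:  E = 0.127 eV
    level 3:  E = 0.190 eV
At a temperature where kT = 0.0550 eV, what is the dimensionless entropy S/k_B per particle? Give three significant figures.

Eᵢ/kT = 0, 1.9636, 2.3091, 3.4545.
Z = Σ e^(−Eᵢ/kT) = e^(−0) + e^(−1.9636) + e^(−2.3091) + e^(−3.4545) = 1.0000 + 0.14035 + 0.099351 + 0.031603 = 1.2713.
⟨E⟩ = Σ EᵢPᵢ = 0.026571 eV.
S/k_B = ln Z + ⟨E⟩/kT = ln(1.2713) + 0.026571/0.0550 = 0.24004 + 0.48311 = 0.723.

0.723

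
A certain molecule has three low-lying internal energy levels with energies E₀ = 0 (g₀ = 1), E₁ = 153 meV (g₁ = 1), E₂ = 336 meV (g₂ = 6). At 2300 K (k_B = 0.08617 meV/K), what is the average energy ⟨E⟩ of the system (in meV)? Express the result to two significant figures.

170 meV

k_BT = 0.08617 × 2300 K = 198.2 meV.
Eᵢ/kT = 0, 0.7719, 1.695.
Z = Σ gᵢe^(−Eᵢ/kT) = 1·e^(−0) + 1·e^(−0.7719) + 6·e^(−1.695) = 1.000 + 0.4621 + 1.102 = 2.564.
⟨E⟩ = Σ Eᵢ gᵢe^(−Eᵢ/kT) / Z = (0·1.000 + 153·0.4621 + 336·1.102) / 2.564 = 170 meV.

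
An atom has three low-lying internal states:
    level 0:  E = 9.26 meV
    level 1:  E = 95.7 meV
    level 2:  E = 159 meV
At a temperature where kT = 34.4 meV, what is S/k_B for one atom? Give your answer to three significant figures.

Eᵢ/kT = 0.26919, 2.7820, 4.6221.
Z = Σ e^(−Eᵢ/kT) = e^(−0.26919) + e^(−2.7820) + e^(−4.6221) = 0.76400 + 0.061915 + 0.0098321 = 0.83575.
⟨E⟩ = Σ EᵢPᵢ = 17.425 meV.
S/k_B = ln Z + ⟨E⟩/kT = ln(0.83575) + 17.425/34.4 = -0.17943 + 0.50654 = 0.327.

0.327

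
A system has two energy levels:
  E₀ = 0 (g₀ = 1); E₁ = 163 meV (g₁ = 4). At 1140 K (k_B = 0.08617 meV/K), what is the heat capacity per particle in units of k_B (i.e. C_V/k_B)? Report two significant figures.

0.68

k_BT = 0.08617 × 1140 K = 98.23 meV.
Eᵢ/kT = 0, 1.659.
Z = Σ gᵢe^(−Eᵢ/kT) = 1·e^(−0) + 4·e^(−1.659) = 1.000 + 0.7613 = 1.761.
⟨E⟩ = 70.47 meV, ⟨E²⟩ = 11490 meV².
C_V/k_B = (⟨E²⟩ − ⟨E⟩²)/(kT)² = (11490 − 4966)/9649 = 0.68.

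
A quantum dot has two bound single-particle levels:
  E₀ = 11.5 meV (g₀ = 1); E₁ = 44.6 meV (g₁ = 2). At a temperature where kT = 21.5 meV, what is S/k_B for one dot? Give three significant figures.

0.819

Eᵢ/kT = 0.53488, 2.0744.
Z = Σ gᵢe^(−Eᵢ/kT) = 1·e^(−0.53488) + 2·e^(−2.0744) = 0.58574 + 0.25126 = 0.83700.
⟨E⟩ = Σ EᵢPᵢ = 21.436 meV.
S/k_B = ln Z + ⟨E⟩/kT = ln(0.83700) + 21.436/21.5 = -0.17793 + 0.99702 = 0.819.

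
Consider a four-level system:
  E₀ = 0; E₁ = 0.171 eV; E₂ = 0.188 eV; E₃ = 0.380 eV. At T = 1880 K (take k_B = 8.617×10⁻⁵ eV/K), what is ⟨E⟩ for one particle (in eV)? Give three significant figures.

k_BT = 8.617×10⁻⁵ × 1880 K = 0.16200 eV.
Eᵢ/kT = 0, 1.0556, 1.1605, 2.3457.
Z = Σ e^(−Eᵢ/kT) = e^(−0) + e^(−1.0556) + e^(−1.1605) + e^(−2.3457) = 1.0000 + 0.34798 + 0.31333 + 0.095780 = 1.7571.
⟨E⟩ = Σ Eᵢ e^(−Eᵢ/kT) / Z = (0·1.0000 + 0.171·0.34798 + 0.188·0.31333 + 0.380·0.095780) / 1.7571 = 0.0881 eV.

0.0881 eV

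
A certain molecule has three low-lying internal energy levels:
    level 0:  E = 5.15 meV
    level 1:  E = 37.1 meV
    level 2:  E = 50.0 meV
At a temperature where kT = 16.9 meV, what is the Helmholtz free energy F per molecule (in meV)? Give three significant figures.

1.77 meV

Eᵢ/kT = 0.30473, 2.1953, 2.9586.
Z = Σ e^(−Eᵢ/kT) = e^(−0.30473) + e^(−2.1953) + e^(−2.9586) = 0.73732 + 0.11133 + 0.051892 = 0.90054.
F = −kT ln Z = −16.9 × ln(0.90054) = −16.9 × -0.10476 = 1.77 meV.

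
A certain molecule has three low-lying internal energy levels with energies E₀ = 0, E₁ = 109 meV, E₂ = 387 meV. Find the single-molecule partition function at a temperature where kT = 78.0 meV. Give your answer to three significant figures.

Z = 1.25

Eᵢ/kT = 0, 1.3974, 4.9615.
Z = Σ e^(−Eᵢ/kT) = e^(−0) + e^(−1.3974) + e^(−4.9615) = 1.0000 + 0.24724 + 0.0070024 = 1.2542.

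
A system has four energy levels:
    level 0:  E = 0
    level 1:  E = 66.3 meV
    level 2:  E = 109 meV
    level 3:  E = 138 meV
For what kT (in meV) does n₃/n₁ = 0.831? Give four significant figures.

n₃/n₁ = exp[−(E₃−E₁)/kT] = 0.831.
⇒ (E₃−E₁)/kT = ln(1/0.831) = ln(1.20337) = 0.185126.
kT = 71.7 meV / 0.185126 = 387.3 meV.

387.3 meV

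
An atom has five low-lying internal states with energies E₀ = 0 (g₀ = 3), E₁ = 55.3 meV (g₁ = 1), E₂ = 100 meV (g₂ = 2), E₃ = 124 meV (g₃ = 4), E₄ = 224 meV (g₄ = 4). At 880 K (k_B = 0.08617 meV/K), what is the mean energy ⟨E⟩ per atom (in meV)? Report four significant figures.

k_BT = 0.08617 × 880 K = 75.8296 meV.
Eᵢ/kT = 0, 0.729267, 1.31875, 1.63525, 2.95399.
Z = Σ gᵢe^(−Eᵢ/kT) = 3·e^(−0) + 1·e^(−0.729267) + 2·e^(−1.31875) + 4·e^(−1.63525) + 4·e^(−2.95399) = 3.00000 + 0.482262 + 0.534939 + 0.779615 + 0.208525 = 5.00534.
⟨E⟩ = Σ Eᵢ gᵢe^(−Eᵢ/kT) / Z = (0·3.00000 + 55.3·0.482262 + 100·0.534939 + 124·0.779615 + 224·0.208525) / 5.00534 = 44.66 meV.

44.66 meV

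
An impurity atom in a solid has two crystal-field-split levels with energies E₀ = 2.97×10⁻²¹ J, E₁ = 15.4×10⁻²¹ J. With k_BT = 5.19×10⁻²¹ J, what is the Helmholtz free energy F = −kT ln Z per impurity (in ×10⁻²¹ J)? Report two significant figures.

Eᵢ/kT = 0.5723, 2.967.
Z = Σ e^(−Eᵢ/kT) = e^(−0.5723) + e^(−2.967) = 0.5642 + 0.05146 = 0.6157.
F = −kT ln Z = −5.19 × ln(0.6157) = −5.19 × -0.4850 = 2.5 ×10⁻²¹ J.

2.5 ×10⁻²¹ J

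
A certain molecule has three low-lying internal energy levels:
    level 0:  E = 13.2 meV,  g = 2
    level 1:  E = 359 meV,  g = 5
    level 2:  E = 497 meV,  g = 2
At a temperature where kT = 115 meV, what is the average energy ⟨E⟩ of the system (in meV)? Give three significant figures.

57.1 meV

Eᵢ/kT = 0.11478, 3.1217, 4.3217.
Z = Σ gᵢe^(−Eᵢ/kT) = 2·e^(−0.11478) + 5·e^(−3.1217) + 2·e^(−4.3217) = 1.7831 + 0.22041 + 0.026555 = 2.0301.
⟨E⟩ = Σ Eᵢ gᵢe^(−Eᵢ/kT) / Z = (13.2·1.7831 + 359·0.22041 + 497·0.026555) / 2.0301 = 57.1 meV.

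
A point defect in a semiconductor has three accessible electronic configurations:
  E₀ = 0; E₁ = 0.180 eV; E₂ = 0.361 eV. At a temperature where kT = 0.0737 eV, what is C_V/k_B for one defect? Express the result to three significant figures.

0.586

Eᵢ/kT = 0, 2.4423, 4.8982.
Z = Σ e^(−Eᵢ/kT) = e^(−0) + e^(−2.4423) + e^(−4.8982) = 1.0000 + 0.086961 + 0.0074600 = 1.0944.
⟨E⟩ = 0.016764 eV, ⟨E²⟩ = 0.0034628 eV².
C_V/k_B = (⟨E²⟩ − ⟨E⟩²)/(kT)² = (0.0034628 − 0.00028103)/0.0054317 = 0.586.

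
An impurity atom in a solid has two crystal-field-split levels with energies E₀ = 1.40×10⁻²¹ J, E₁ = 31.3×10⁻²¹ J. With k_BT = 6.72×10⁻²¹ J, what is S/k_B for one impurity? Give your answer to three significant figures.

0.0630

Eᵢ/kT = 0.20833, 4.6577.
Z = Σ e^(−Eᵢ/kT) = e^(−0.20833) + e^(−4.6577) = 0.81194 + 0.0094883 = 0.82143.
⟨E⟩ = Σ EᵢPᵢ = 1.7454 ×10⁻²¹ J.
S/k_B = ln Z + ⟨E⟩/kT = ln(0.82143) + 1.7454/6.72 = -0.19671 + 0.25973 = 0.0630.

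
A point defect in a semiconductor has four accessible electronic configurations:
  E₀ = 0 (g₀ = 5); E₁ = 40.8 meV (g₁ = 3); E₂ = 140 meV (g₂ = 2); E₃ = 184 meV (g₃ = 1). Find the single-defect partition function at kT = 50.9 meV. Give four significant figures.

Z = 6.501

Eᵢ/kT = 0, 0.801572, 2.75049, 3.61493.
Z = Σ gᵢe^(−Eᵢ/kT) = 5·e^(−0) + 3·e^(−0.801572) + 2·e^(−2.75049) + 1·e^(−3.61493) = 5.00000 + 1.34587 + 0.127793 + 0.0269188 = 6.50058.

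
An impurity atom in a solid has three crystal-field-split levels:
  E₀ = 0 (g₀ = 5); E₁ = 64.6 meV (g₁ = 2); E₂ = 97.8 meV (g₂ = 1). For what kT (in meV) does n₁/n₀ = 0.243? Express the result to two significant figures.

n₁/n₀ = (g₁/g₀) exp[−(E₁−E₀)/kT] = 0.243.
⇒ (E₁−E₀)/kT = ln((2/5)/0.243) = ln(1.646) = 0.4983.
kT = 64.6 meV / 0.4983 = 130 meV.

130 meV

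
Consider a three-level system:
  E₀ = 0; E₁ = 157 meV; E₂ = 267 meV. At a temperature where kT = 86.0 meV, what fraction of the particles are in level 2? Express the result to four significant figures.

Eᵢ/kT = 0, 1.82558, 3.10465.
Z = Σ e^(−Eᵢ/kT) = e^(−0) + e^(−1.82558) + e^(−3.10465) = 1.00000 + 0.161124 + 0.0448402 = 1.20596.
P₂ = e^(−E₂/kT) / Z = 0.0448402/1.20596 = 0.03718.

0.03718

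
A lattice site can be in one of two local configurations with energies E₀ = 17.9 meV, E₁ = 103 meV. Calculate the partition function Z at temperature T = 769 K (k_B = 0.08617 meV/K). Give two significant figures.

Z = 0.97

k_BT = 0.08617 × 769 K = 66.26 meV.
Eᵢ/kT = 0.2701, 1.554.
Z = Σ e^(−Eᵢ/kT) = e^(−0.2701) + e^(−1.554) = 0.7633 + 0.2114 = 0.9747.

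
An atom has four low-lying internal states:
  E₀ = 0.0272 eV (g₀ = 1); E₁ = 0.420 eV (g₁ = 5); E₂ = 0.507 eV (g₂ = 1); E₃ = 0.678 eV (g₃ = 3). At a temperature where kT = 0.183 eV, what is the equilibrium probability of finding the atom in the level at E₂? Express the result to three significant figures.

0.0417

Eᵢ/kT = 0.14863, 2.2951, 2.7705, 3.7049.
Z = Σ gᵢe^(−Eᵢ/kT) = 1·e^(−0.14863) + 5·e^(−2.2951) + 1·e^(−2.7705) + 3·e^(−3.7049) = 0.86189 + 0.50376 + 0.062631 + 0.073808 = 1.5021.
P₂ = g₂ e^(−E₂/kT) / Z = 0.062631/1.5021 = 0.0417.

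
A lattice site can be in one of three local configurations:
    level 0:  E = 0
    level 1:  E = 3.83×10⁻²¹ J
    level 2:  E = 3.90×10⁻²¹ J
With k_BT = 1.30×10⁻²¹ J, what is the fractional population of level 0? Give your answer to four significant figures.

Eᵢ/kT = 0, 2.94615, 3.00000.
Z = Σ e^(−Eᵢ/kT) = e^(−0) + e^(−2.94615) + e^(−3.00000) = 1.00000 + 0.0525416 + 0.0497871 = 1.10233.
P₀ = e^(−E₀/kT) / Z = 1.00000/1.10233 = 0.9072.

0.9072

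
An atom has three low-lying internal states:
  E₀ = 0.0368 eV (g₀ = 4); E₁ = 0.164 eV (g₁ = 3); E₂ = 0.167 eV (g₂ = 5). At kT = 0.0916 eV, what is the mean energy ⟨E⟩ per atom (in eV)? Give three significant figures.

0.0792 eV

Eᵢ/kT = 0.40175, 1.7904, 1.8231.
Z = Σ gᵢe^(−Eᵢ/kT) = 4·e^(−0.40175) + 3·e^(−1.7904) + 5·e^(−1.8231) = 2.6766 + 0.50068 + 0.80762 = 3.9849.
⟨E⟩ = Σ Eᵢ gᵢe^(−Eᵢ/kT) / Z = (0.0368·2.6766 + 0.164·0.50068 + 0.167·0.80762) / 3.9849 = 0.0792 eV.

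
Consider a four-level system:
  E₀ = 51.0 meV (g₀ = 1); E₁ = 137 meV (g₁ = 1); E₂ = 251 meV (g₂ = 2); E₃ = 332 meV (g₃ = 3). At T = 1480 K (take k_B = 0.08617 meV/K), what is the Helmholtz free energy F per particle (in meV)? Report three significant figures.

-52.8 meV

k_BT = 0.08617 × 1480 K = 127.53 meV.
Eᵢ/kT = 0.39991, 1.0743, 1.9682, 2.6033.
Z = Σ gᵢe^(−Eᵢ/kT) = 1·e^(−0.39991) + 1·e^(−1.0743) + 2·e^(−1.9682) + 3·e^(−2.6033) = 0.67038 + 0.34154 + 0.27942 + 0.22209 = 1.5134.
F = −kT ln Z = −127.53 × ln(1.5134) = −127.53 × 0.41436 = -52.8 meV.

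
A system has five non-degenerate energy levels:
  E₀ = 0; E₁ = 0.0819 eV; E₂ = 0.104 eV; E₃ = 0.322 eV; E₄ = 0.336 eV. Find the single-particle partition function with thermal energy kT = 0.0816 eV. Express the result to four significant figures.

Z = 1.682

Eᵢ/kT = 0, 1.00368, 1.27451, 3.94608, 4.11765.
Z = Σ e^(−Eᵢ/kT) = e^(−0) + e^(−1.00368) + e^(−1.27451) + e^(−3.94608) + e^(−4.11765) = 1.00000 + 0.366528 + 0.279568 + 0.0193303 + 0.0162827 = 1.68171.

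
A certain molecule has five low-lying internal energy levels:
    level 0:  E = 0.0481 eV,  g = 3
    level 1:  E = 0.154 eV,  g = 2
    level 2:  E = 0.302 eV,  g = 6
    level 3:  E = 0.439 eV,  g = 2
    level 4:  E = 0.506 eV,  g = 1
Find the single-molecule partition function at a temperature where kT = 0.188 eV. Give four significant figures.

Z = 4.669

Eᵢ/kT = 0.255851, 0.819149, 1.60638, 2.33511, 2.69149.
Z = Σ gᵢe^(−Eᵢ/kT) = 3·e^(−0.255851) + 2·e^(−0.819149) + 6·e^(−1.60638) + 2·e^(−2.33511) + 1·e^(−2.69149) = 2.32277 + 0.881613 + 1.20368 + 0.193600 + 0.0677799 = 4.66944.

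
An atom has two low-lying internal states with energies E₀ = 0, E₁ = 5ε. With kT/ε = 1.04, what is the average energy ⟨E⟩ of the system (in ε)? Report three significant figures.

Eᵢ/kT = 0, 4.8077.
Z = Σ e^(−Eᵢ/kT) = e^(−0) + e^(−4.8077) = 1.0000 + 0.0081666 = 1.0082.
⟨E⟩ = Σ Eᵢ e^(−Eᵢ/kT) / Z = (0·1.0000 + 5·0.0081666) / 1.0082 = 0.0405 ε.

0.0405 ε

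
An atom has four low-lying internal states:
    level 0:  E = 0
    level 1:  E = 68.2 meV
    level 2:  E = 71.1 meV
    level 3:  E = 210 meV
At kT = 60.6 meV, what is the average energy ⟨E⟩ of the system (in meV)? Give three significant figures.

30.4 meV

Eᵢ/kT = 0, 1.1254, 1.1733, 3.4653.
Z = Σ e^(−Eᵢ/kT) = e^(−0) + e^(−1.1254) + e^(−1.1733) + e^(−3.4653) = 1.0000 + 0.32452 + 0.30934 + 0.031264 = 1.6651.
⟨E⟩ = Σ Eᵢ e^(−Eᵢ/kT) / Z = (0·1.0000 + 68.2·0.32452 + 71.1·0.30934 + 210·0.031264) / 1.6651 = 30.4 meV.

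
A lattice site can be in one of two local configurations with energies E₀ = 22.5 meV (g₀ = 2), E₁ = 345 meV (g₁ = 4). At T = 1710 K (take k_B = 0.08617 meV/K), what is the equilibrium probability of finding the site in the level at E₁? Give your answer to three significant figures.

k_BT = 0.08617 × 1710 K = 147.35 meV.
Eᵢ/kT = 0.15270, 2.3414.
Z = Σ gᵢe^(−Eᵢ/kT) = 2·e^(−0.15270) + 4·e^(−2.3414) = 1.7168 + 0.38477 = 2.1016.
P₁ = g₁ e^(−E₁/kT) / Z = 0.38477/2.1016 = 0.183.

0.183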